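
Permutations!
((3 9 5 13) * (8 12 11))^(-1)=((3 9 5 13)(8 12 11))^(-1)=(3 13 5 9)(8 11 12)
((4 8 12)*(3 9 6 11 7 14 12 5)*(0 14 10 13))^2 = (0 12 8 3 6 7 13 14 4 5 9 11 10)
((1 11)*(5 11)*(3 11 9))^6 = ((1 5 9 3 11))^6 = (1 5 9 3 11)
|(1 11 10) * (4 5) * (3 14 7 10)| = |(1 11 3 14 7 10)(4 5)| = 6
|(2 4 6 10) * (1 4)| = 5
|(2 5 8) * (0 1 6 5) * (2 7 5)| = 12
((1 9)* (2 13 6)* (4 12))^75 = (13)(1 9)(4 12)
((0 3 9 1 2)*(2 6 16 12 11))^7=(0 11 16 1 3 2 12 6 9)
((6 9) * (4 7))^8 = ((4 7)(6 9))^8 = (9)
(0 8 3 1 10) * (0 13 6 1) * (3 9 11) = (0 8 9 11 3)(1 10 13 6) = [8, 10, 2, 0, 4, 5, 1, 7, 9, 11, 13, 3, 12, 6]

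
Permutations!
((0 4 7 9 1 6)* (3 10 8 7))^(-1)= (0 6 1 9 7 8 10 3 4)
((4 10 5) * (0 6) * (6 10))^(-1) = (0 6 4 5 10)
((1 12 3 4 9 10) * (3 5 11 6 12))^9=((1 3 4 9 10)(5 11 6 12))^9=(1 10 9 4 3)(5 11 6 12)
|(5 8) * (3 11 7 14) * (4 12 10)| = |(3 11 7 14)(4 12 10)(5 8)| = 12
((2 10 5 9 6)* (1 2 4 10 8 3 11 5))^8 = (1 4 9 11 8)(2 10 6 5 3)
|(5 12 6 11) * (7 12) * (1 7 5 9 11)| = 4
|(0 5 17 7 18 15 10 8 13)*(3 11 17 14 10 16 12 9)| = 18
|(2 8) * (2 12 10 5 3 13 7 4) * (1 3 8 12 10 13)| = 30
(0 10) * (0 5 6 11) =(0 10 5 6 11) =[10, 1, 2, 3, 4, 6, 11, 7, 8, 9, 5, 0]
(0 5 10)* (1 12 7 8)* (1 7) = (0 5 10)(1 12)(7 8) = [5, 12, 2, 3, 4, 10, 6, 8, 7, 9, 0, 11, 1]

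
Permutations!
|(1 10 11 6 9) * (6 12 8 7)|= 8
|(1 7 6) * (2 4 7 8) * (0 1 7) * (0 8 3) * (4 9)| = 12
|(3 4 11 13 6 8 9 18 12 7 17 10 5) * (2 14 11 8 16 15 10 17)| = 16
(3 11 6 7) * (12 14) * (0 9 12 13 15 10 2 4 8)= (0 9 12 14 13 15 10 2 4 8)(3 11 6 7)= [9, 1, 4, 11, 8, 5, 7, 3, 0, 12, 2, 6, 14, 15, 13, 10]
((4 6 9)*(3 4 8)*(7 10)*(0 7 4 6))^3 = (0 4 10 7)(3 8 9 6)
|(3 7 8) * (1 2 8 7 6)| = 5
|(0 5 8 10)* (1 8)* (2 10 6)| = |(0 5 1 8 6 2 10)| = 7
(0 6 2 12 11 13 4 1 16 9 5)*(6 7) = (0 7 6 2 12 11 13 4 1 16 9 5) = [7, 16, 12, 3, 1, 0, 2, 6, 8, 5, 10, 13, 11, 4, 14, 15, 9]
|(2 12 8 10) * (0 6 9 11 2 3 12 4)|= |(0 6 9 11 2 4)(3 12 8 10)|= 12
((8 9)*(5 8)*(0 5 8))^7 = (0 5)(8 9)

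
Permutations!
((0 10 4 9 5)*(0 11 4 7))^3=(4 11 5 9)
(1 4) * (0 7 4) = (0 7 4 1) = [7, 0, 2, 3, 1, 5, 6, 4]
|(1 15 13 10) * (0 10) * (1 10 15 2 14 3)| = 12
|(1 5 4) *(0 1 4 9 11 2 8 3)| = |(0 1 5 9 11 2 8 3)| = 8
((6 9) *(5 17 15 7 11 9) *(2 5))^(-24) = ((2 5 17 15 7 11 9 6))^(-24) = (17)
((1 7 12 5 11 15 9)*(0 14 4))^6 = (1 9 15 11 5 12 7)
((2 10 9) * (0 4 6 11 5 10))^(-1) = ((0 4 6 11 5 10 9 2))^(-1) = (0 2 9 10 5 11 6 4)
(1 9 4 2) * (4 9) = (9)(1 4 2) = [0, 4, 1, 3, 2, 5, 6, 7, 8, 9]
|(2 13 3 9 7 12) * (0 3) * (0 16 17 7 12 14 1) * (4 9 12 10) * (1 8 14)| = 18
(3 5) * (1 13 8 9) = (1 13 8 9)(3 5) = [0, 13, 2, 5, 4, 3, 6, 7, 9, 1, 10, 11, 12, 8]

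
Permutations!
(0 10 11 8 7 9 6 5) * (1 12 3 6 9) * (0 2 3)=(0 10 11 8 7 1 12)(2 3 6 5)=[10, 12, 3, 6, 4, 2, 5, 1, 7, 9, 11, 8, 0]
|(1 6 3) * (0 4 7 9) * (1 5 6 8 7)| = |(0 4 1 8 7 9)(3 5 6)| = 6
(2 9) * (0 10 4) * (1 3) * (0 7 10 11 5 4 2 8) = (0 11 5 4 7 10 2 9 8)(1 3) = [11, 3, 9, 1, 7, 4, 6, 10, 0, 8, 2, 5]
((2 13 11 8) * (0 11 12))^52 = ((0 11 8 2 13 12))^52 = (0 13 8)(2 11 12)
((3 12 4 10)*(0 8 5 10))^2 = (0 5 3 4 8 10 12)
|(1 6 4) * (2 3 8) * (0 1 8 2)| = 10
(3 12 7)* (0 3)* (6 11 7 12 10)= (12)(0 3 10 6 11 7)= [3, 1, 2, 10, 4, 5, 11, 0, 8, 9, 6, 7, 12]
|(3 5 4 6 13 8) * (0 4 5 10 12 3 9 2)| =|(0 4 6 13 8 9 2)(3 10 12)| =21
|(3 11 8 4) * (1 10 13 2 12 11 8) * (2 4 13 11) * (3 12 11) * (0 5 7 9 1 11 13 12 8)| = |(0 5 7 9 1 10 3)(2 13 4 8 12)| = 35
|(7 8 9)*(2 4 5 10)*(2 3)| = 15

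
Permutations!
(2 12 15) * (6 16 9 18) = [0, 1, 12, 3, 4, 5, 16, 7, 8, 18, 10, 11, 15, 13, 14, 2, 9, 17, 6] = (2 12 15)(6 16 9 18)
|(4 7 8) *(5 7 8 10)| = 6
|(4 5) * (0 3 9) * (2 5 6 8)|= |(0 3 9)(2 5 4 6 8)|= 15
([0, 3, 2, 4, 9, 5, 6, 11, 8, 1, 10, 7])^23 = [0, 9, 2, 1, 3, 5, 6, 11, 8, 4, 10, 7]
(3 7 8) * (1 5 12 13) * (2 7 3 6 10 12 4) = (1 5 4 2 7 8 6 10 12 13) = [0, 5, 7, 3, 2, 4, 10, 8, 6, 9, 12, 11, 13, 1]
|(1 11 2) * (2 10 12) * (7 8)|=|(1 11 10 12 2)(7 8)|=10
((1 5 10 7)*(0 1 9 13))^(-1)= (0 13 9 7 10 5 1)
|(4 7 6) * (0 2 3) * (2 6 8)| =7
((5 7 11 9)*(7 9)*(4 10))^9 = (4 10)(5 9)(7 11)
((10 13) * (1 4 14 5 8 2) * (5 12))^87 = ((1 4 14 12 5 8 2)(10 13))^87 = (1 12 2 14 8 4 5)(10 13)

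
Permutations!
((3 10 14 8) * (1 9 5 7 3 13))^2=(1 5 3 14 13 9 7 10 8)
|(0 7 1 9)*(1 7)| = |(0 1 9)| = 3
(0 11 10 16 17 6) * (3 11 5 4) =(0 5 4 3 11 10 16 17 6) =[5, 1, 2, 11, 3, 4, 0, 7, 8, 9, 16, 10, 12, 13, 14, 15, 17, 6]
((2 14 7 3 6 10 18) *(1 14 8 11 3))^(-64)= ((1 14 7)(2 8 11 3 6 10 18))^(-64)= (1 7 14)(2 18 10 6 3 11 8)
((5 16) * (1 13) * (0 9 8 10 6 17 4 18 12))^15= (0 4 10)(1 13)(5 16)(6 9 18)(8 12 17)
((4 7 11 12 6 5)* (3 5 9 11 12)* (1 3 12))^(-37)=(1 4 3 7 5)(6 12 11 9)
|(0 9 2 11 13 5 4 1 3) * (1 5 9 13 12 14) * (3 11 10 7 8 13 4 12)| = |(0 4 5 12 14 1 11 3)(2 10 7 8 13 9)| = 24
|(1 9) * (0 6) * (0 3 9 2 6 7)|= 10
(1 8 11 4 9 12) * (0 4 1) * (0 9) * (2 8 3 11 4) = [2, 3, 8, 11, 0, 5, 6, 7, 4, 12, 10, 1, 9] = (0 2 8 4)(1 3 11)(9 12)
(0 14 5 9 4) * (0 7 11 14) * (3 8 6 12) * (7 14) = (3 8 6 12)(4 14 5 9)(7 11) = [0, 1, 2, 8, 14, 9, 12, 11, 6, 4, 10, 7, 3, 13, 5]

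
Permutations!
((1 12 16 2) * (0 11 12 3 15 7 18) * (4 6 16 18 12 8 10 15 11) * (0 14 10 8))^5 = ((0 4 6 16 2 1 3 11)(7 12 18 14 10 15))^5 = (0 1 6 11 2 4 3 16)(7 15 10 14 18 12)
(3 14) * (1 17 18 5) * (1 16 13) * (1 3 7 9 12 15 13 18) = [0, 17, 2, 14, 4, 16, 6, 9, 8, 12, 10, 11, 15, 3, 7, 13, 18, 1, 5] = (1 17)(3 14 7 9 12 15 13)(5 16 18)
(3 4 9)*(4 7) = (3 7 4 9) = [0, 1, 2, 7, 9, 5, 6, 4, 8, 3]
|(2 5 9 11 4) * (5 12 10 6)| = |(2 12 10 6 5 9 11 4)| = 8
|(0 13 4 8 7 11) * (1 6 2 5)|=12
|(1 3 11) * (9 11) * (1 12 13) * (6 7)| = |(1 3 9 11 12 13)(6 7)| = 6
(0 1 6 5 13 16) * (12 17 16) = [1, 6, 2, 3, 4, 13, 5, 7, 8, 9, 10, 11, 17, 12, 14, 15, 0, 16] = (0 1 6 5 13 12 17 16)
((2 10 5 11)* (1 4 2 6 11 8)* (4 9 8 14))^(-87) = ((1 9 8)(2 10 5 14 4)(6 11))^(-87) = (2 14 10 4 5)(6 11)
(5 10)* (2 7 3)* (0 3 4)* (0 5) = (0 3 2 7 4 5 10) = [3, 1, 7, 2, 5, 10, 6, 4, 8, 9, 0]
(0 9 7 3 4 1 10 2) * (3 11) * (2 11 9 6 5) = (0 6 5 2)(1 10 11 3 4)(7 9) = [6, 10, 0, 4, 1, 2, 5, 9, 8, 7, 11, 3]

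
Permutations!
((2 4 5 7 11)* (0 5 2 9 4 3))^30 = (0 2 9 7)(3 4 11 5)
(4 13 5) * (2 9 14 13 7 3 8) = (2 9 14 13 5 4 7 3 8) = [0, 1, 9, 8, 7, 4, 6, 3, 2, 14, 10, 11, 12, 5, 13]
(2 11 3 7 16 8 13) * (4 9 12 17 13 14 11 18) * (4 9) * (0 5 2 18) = [5, 1, 0, 7, 4, 2, 6, 16, 14, 12, 10, 3, 17, 18, 11, 15, 8, 13, 9] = (0 5 2)(3 7 16 8 14 11)(9 12 17 13 18)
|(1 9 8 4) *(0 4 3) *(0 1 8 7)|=|(0 4 8 3 1 9 7)|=7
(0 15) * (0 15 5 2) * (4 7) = (15)(0 5 2)(4 7) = [5, 1, 0, 3, 7, 2, 6, 4, 8, 9, 10, 11, 12, 13, 14, 15]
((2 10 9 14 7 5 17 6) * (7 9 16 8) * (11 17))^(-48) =(2 11 8)(5 16 6)(7 10 17)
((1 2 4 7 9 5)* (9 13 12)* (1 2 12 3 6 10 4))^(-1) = ((1 12 9 5 2)(3 6 10 4 7 13))^(-1) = (1 2 5 9 12)(3 13 7 4 10 6)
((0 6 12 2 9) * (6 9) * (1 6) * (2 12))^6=(12)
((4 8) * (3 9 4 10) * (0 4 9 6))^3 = ((0 4 8 10 3 6))^3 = (0 10)(3 4)(6 8)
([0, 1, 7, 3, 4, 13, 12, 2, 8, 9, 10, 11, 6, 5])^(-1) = [0, 1, 7, 3, 4, 13, 12, 2, 8, 9, 10, 11, 6, 5]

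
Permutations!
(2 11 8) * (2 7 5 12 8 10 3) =(2 11 10 3)(5 12 8 7) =[0, 1, 11, 2, 4, 12, 6, 5, 7, 9, 3, 10, 8]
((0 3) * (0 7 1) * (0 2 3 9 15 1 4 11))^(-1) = ((0 9 15 1 2 3 7 4 11))^(-1) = (0 11 4 7 3 2 1 15 9)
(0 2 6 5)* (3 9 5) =(0 2 6 3 9 5) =[2, 1, 6, 9, 4, 0, 3, 7, 8, 5]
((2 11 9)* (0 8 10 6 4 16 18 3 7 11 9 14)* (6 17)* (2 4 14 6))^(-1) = (0 14 6 11 7 3 18 16 4 9 2 17 10 8)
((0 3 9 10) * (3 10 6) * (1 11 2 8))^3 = ((0 10)(1 11 2 8)(3 9 6))^3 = (0 10)(1 8 2 11)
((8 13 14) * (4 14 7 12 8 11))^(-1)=((4 14 11)(7 12 8 13))^(-1)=(4 11 14)(7 13 8 12)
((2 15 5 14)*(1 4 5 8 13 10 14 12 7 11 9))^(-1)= ((1 4 5 12 7 11 9)(2 15 8 13 10 14))^(-1)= (1 9 11 7 12 5 4)(2 14 10 13 8 15)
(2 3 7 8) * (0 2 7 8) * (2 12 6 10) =(0 12 6 10 2 3 8 7) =[12, 1, 3, 8, 4, 5, 10, 0, 7, 9, 2, 11, 6]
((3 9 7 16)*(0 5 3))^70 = (0 7 3)(5 16 9)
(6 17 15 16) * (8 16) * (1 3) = (1 3)(6 17 15 8 16) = [0, 3, 2, 1, 4, 5, 17, 7, 16, 9, 10, 11, 12, 13, 14, 8, 6, 15]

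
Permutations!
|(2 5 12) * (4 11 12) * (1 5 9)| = |(1 5 4 11 12 2 9)| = 7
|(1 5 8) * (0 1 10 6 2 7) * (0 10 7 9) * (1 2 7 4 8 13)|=6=|(0 2 9)(1 5 13)(4 8)(6 7 10)|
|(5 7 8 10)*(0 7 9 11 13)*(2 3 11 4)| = 11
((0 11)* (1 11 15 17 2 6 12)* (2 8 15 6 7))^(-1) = (0 11 1 12 6)(2 7)(8 17 15)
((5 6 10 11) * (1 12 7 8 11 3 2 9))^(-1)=((1 12 7 8 11 5 6 10 3 2 9))^(-1)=(1 9 2 3 10 6 5 11 8 7 12)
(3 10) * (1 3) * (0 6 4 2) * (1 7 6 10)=[10, 3, 0, 1, 2, 5, 4, 6, 8, 9, 7]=(0 10 7 6 4 2)(1 3)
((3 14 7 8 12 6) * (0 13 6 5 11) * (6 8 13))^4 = (0 7 5 3 8)(6 13 11 14 12)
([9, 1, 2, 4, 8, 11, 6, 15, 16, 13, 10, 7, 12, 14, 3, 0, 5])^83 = [15, 1, 2, 14, 3, 16, 6, 11, 4, 0, 10, 5, 12, 9, 13, 7, 8]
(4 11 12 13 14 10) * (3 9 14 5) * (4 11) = (3 9 14 10 11 12 13 5) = [0, 1, 2, 9, 4, 3, 6, 7, 8, 14, 11, 12, 13, 5, 10]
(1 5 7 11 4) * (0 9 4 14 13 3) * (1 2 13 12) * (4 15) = (0 9 15 4 2 13 3)(1 5 7 11 14 12) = [9, 5, 13, 0, 2, 7, 6, 11, 8, 15, 10, 14, 1, 3, 12, 4]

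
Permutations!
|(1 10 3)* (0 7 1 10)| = |(0 7 1)(3 10)| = 6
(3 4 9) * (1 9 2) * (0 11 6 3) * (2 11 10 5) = (0 10 5 2 1 9)(3 4 11 6) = [10, 9, 1, 4, 11, 2, 3, 7, 8, 0, 5, 6]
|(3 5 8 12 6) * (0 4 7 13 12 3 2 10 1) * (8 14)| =|(0 4 7 13 12 6 2 10 1)(3 5 14 8)| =36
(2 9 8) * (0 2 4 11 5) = [2, 1, 9, 3, 11, 0, 6, 7, 4, 8, 10, 5] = (0 2 9 8 4 11 5)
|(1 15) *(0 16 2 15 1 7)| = |(0 16 2 15 7)| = 5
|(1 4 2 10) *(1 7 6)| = |(1 4 2 10 7 6)| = 6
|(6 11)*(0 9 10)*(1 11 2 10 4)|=|(0 9 4 1 11 6 2 10)|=8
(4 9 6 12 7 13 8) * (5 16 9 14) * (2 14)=(2 14 5 16 9 6 12 7 13 8 4)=[0, 1, 14, 3, 2, 16, 12, 13, 4, 6, 10, 11, 7, 8, 5, 15, 9]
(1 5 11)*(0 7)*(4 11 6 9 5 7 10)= [10, 7, 2, 3, 11, 6, 9, 0, 8, 5, 4, 1]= (0 10 4 11 1 7)(5 6 9)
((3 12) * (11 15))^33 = ((3 12)(11 15))^33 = (3 12)(11 15)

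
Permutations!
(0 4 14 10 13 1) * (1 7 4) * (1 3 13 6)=[3, 0, 2, 13, 14, 5, 1, 4, 8, 9, 6, 11, 12, 7, 10]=(0 3 13 7 4 14 10 6 1)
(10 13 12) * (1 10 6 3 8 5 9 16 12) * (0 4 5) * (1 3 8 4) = (0 1 10 13 3 4 5 9 16 12 6 8) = [1, 10, 2, 4, 5, 9, 8, 7, 0, 16, 13, 11, 6, 3, 14, 15, 12]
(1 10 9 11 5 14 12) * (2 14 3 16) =(1 10 9 11 5 3 16 2 14 12) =[0, 10, 14, 16, 4, 3, 6, 7, 8, 11, 9, 5, 1, 13, 12, 15, 2]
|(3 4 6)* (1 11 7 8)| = 12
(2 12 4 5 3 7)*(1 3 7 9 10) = (1 3 9 10)(2 12 4 5 7) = [0, 3, 12, 9, 5, 7, 6, 2, 8, 10, 1, 11, 4]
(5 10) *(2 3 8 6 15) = (2 3 8 6 15)(5 10) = [0, 1, 3, 8, 4, 10, 15, 7, 6, 9, 5, 11, 12, 13, 14, 2]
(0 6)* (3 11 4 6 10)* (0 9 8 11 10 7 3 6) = [7, 1, 2, 10, 0, 5, 9, 3, 11, 8, 6, 4] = (0 7 3 10 6 9 8 11 4)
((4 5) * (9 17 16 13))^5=((4 5)(9 17 16 13))^5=(4 5)(9 17 16 13)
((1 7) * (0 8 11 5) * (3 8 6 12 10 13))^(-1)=(0 5 11 8 3 13 10 12 6)(1 7)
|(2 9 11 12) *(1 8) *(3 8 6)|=4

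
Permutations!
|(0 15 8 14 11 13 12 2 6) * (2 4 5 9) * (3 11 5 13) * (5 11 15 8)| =|(0 8 14 11 3 15 5 9 2 6)(4 13 12)| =30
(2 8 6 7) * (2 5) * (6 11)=(2 8 11 6 7 5)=[0, 1, 8, 3, 4, 2, 7, 5, 11, 9, 10, 6]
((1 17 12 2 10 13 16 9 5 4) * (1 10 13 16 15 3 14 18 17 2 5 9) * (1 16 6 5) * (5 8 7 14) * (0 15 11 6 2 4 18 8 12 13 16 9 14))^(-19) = ((0 15 3 5 18 17 13 11 6 12 1 4 10 2 16 9 14 8 7))^(-19) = (18)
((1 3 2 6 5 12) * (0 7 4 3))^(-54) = (12)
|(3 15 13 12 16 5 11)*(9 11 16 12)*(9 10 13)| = |(3 15 9 11)(5 16)(10 13)| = 4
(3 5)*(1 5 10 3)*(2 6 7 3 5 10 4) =(1 10 5)(2 6 7 3 4) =[0, 10, 6, 4, 2, 1, 7, 3, 8, 9, 5]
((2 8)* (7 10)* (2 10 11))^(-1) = ((2 8 10 7 11))^(-1) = (2 11 7 10 8)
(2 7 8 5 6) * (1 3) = [0, 3, 7, 1, 4, 6, 2, 8, 5] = (1 3)(2 7 8 5 6)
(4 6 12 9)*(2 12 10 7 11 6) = [0, 1, 12, 3, 2, 5, 10, 11, 8, 4, 7, 6, 9] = (2 12 9 4)(6 10 7 11)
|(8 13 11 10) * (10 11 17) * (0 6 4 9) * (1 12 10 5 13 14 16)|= 12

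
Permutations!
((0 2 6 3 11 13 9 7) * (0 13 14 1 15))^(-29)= (0 3 1 2 11 15 6 14)(7 13 9)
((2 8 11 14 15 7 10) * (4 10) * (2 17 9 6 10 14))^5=(2 11 8)(4 14 15 7)(6 10 17 9)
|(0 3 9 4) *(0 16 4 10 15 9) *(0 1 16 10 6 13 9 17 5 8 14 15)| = 30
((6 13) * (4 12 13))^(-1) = ((4 12 13 6))^(-1) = (4 6 13 12)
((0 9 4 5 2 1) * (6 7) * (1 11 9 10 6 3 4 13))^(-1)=(0 1 13 9 11 2 5 4 3 7 6 10)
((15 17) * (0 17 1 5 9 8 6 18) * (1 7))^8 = ((0 17 15 7 1 5 9 8 6 18))^8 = (0 6 9 1 15)(5 7 17 18 8)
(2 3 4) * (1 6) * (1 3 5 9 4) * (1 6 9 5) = (1 9 4 2)(3 6) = [0, 9, 1, 6, 2, 5, 3, 7, 8, 4]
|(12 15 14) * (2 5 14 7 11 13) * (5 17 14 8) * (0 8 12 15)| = 28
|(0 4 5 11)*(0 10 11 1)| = |(0 4 5 1)(10 11)| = 4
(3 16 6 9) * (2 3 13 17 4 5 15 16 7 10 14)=(2 3 7 10 14)(4 5 15 16 6 9 13 17)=[0, 1, 3, 7, 5, 15, 9, 10, 8, 13, 14, 11, 12, 17, 2, 16, 6, 4]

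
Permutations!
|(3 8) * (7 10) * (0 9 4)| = 6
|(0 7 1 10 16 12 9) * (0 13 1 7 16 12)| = |(0 16)(1 10 12 9 13)| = 10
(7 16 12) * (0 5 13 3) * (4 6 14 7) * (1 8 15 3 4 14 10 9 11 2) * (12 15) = [5, 8, 1, 0, 6, 13, 10, 16, 12, 11, 9, 2, 14, 4, 7, 3, 15] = (0 5 13 4 6 10 9 11 2 1 8 12 14 7 16 15 3)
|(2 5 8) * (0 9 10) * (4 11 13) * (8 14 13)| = |(0 9 10)(2 5 14 13 4 11 8)| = 21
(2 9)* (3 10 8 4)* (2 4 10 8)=[0, 1, 9, 8, 3, 5, 6, 7, 10, 4, 2]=(2 9 4 3 8 10)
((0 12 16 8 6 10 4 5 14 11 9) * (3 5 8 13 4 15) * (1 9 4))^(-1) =(0 9 1 13 16 12)(3 15 10 6 8 4 11 14 5)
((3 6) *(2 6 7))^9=((2 6 3 7))^9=(2 6 3 7)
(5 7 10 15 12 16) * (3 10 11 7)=[0, 1, 2, 10, 4, 3, 6, 11, 8, 9, 15, 7, 16, 13, 14, 12, 5]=(3 10 15 12 16 5)(7 11)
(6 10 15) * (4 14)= [0, 1, 2, 3, 14, 5, 10, 7, 8, 9, 15, 11, 12, 13, 4, 6]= (4 14)(6 10 15)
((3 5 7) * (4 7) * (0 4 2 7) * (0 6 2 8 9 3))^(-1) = ((0 4 6 2 7)(3 5 8 9))^(-1) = (0 7 2 6 4)(3 9 8 5)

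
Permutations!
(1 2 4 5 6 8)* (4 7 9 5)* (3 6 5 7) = (1 2 3 6 8)(7 9) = [0, 2, 3, 6, 4, 5, 8, 9, 1, 7]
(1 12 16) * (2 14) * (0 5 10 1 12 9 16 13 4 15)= (0 5 10 1 9 16 12 13 4 15)(2 14)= [5, 9, 14, 3, 15, 10, 6, 7, 8, 16, 1, 11, 13, 4, 2, 0, 12]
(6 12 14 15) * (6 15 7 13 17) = (6 12 14 7 13 17) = [0, 1, 2, 3, 4, 5, 12, 13, 8, 9, 10, 11, 14, 17, 7, 15, 16, 6]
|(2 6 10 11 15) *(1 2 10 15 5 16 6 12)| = 6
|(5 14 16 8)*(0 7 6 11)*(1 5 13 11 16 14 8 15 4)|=11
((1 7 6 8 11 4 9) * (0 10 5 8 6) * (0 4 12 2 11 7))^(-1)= ((0 10 5 8 7 4 9 1)(2 11 12))^(-1)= (0 1 9 4 7 8 5 10)(2 12 11)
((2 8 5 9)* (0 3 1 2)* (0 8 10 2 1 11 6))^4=(11)(5 9 8)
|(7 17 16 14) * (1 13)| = |(1 13)(7 17 16 14)| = 4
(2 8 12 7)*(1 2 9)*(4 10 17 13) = [0, 2, 8, 3, 10, 5, 6, 9, 12, 1, 17, 11, 7, 4, 14, 15, 16, 13] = (1 2 8 12 7 9)(4 10 17 13)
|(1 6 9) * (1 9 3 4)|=|(9)(1 6 3 4)|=4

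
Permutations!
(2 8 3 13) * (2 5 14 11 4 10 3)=(2 8)(3 13 5 14 11 4 10)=[0, 1, 8, 13, 10, 14, 6, 7, 2, 9, 3, 4, 12, 5, 11]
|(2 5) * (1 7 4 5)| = 5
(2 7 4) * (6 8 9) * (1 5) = (1 5)(2 7 4)(6 8 9) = [0, 5, 7, 3, 2, 1, 8, 4, 9, 6]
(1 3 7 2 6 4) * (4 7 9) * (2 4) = (1 3 9 2 6 7 4) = [0, 3, 6, 9, 1, 5, 7, 4, 8, 2]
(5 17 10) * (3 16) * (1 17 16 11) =[0, 17, 2, 11, 4, 16, 6, 7, 8, 9, 5, 1, 12, 13, 14, 15, 3, 10] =(1 17 10 5 16 3 11)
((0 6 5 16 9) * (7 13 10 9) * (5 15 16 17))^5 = (0 13 15 9 7 6 10 16)(5 17)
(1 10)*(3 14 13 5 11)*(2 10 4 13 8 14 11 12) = [0, 4, 10, 11, 13, 12, 6, 7, 14, 9, 1, 3, 2, 5, 8] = (1 4 13 5 12 2 10)(3 11)(8 14)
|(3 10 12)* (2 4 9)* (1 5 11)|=3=|(1 5 11)(2 4 9)(3 10 12)|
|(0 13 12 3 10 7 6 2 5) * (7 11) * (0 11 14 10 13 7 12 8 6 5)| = |(0 7 5 11 12 3 13 8 6 2)(10 14)| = 10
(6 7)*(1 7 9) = (1 7 6 9) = [0, 7, 2, 3, 4, 5, 9, 6, 8, 1]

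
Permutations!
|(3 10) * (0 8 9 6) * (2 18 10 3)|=12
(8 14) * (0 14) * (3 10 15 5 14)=(0 3 10 15 5 14 8)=[3, 1, 2, 10, 4, 14, 6, 7, 0, 9, 15, 11, 12, 13, 8, 5]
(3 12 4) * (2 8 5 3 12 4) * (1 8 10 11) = (1 8 5 3 4 12 2 10 11) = [0, 8, 10, 4, 12, 3, 6, 7, 5, 9, 11, 1, 2]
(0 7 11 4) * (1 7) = (0 1 7 11 4) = [1, 7, 2, 3, 0, 5, 6, 11, 8, 9, 10, 4]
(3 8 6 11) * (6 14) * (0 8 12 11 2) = (0 8 14 6 2)(3 12 11) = [8, 1, 0, 12, 4, 5, 2, 7, 14, 9, 10, 3, 11, 13, 6]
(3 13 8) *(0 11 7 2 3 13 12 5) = (0 11 7 2 3 12 5)(8 13) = [11, 1, 3, 12, 4, 0, 6, 2, 13, 9, 10, 7, 5, 8]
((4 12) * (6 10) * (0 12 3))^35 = ((0 12 4 3)(6 10))^35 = (0 3 4 12)(6 10)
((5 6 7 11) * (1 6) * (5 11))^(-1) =(11)(1 5 7 6)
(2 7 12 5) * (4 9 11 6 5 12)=(12)(2 7 4 9 11 6 5)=[0, 1, 7, 3, 9, 2, 5, 4, 8, 11, 10, 6, 12]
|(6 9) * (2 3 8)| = |(2 3 8)(6 9)| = 6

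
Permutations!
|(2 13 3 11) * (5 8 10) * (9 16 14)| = |(2 13 3 11)(5 8 10)(9 16 14)| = 12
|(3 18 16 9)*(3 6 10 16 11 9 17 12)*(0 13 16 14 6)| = 9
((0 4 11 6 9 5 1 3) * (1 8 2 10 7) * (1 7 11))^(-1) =(0 3 1 4)(2 8 5 9 6 11 10) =((0 4 1 3)(2 10 11 6 9 5 8))^(-1)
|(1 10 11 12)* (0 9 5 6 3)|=|(0 9 5 6 3)(1 10 11 12)|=20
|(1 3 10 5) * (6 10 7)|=|(1 3 7 6 10 5)|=6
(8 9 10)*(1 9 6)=(1 9 10 8 6)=[0, 9, 2, 3, 4, 5, 1, 7, 6, 10, 8]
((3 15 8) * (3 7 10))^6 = (3 15 8 7 10)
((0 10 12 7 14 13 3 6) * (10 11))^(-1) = (0 6 3 13 14 7 12 10 11)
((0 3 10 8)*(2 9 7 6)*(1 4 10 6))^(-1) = (0 8 10 4 1 7 9 2 6 3)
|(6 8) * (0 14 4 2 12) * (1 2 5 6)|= 9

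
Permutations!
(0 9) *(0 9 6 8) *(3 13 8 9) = [6, 1, 2, 13, 4, 5, 9, 7, 0, 3, 10, 11, 12, 8] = (0 6 9 3 13 8)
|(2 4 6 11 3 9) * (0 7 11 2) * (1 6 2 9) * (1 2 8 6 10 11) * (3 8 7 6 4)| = 6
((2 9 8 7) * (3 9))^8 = (2 8 3 7 9) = ((2 3 9 8 7))^8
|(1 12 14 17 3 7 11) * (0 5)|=14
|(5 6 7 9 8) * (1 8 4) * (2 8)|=8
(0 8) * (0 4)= (0 8 4)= [8, 1, 2, 3, 0, 5, 6, 7, 4]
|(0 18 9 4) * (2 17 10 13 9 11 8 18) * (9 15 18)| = 11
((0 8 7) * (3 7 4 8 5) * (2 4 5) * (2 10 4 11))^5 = (0 3 8 10 7 5 4)(2 11)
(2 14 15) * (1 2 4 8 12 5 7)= (1 2 14 15 4 8 12 5 7)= [0, 2, 14, 3, 8, 7, 6, 1, 12, 9, 10, 11, 5, 13, 15, 4]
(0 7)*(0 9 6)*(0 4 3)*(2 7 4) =(0 4 3)(2 7 9 6) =[4, 1, 7, 0, 3, 5, 2, 9, 8, 6]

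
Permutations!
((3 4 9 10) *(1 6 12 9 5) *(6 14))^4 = ((1 14 6 12 9 10 3 4 5))^4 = (1 9 5 12 4 6 3 14 10)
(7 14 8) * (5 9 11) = [0, 1, 2, 3, 4, 9, 6, 14, 7, 11, 10, 5, 12, 13, 8] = (5 9 11)(7 14 8)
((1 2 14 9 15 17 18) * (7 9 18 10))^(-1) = (1 18 14 2)(7 10 17 15 9)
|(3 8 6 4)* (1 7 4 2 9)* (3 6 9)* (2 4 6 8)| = |(1 7 6 4 8 9)(2 3)| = 6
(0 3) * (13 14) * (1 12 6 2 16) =(0 3)(1 12 6 2 16)(13 14) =[3, 12, 16, 0, 4, 5, 2, 7, 8, 9, 10, 11, 6, 14, 13, 15, 1]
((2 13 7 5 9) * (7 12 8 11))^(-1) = ((2 13 12 8 11 7 5 9))^(-1) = (2 9 5 7 11 8 12 13)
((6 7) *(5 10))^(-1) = (5 10)(6 7)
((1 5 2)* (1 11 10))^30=(11)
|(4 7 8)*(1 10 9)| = 3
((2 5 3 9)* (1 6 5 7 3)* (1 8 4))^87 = ((1 6 5 8 4)(2 7 3 9))^87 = (1 5 4 6 8)(2 9 3 7)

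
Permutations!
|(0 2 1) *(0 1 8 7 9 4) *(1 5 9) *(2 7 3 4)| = |(0 7 1 5 9 2 8 3 4)| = 9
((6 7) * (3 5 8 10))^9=(3 5 8 10)(6 7)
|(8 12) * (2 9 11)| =6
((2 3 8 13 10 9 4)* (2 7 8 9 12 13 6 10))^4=((2 3 9 4 7 8 6 10 12 13))^4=(2 7 12 9 6)(3 8 13 4 10)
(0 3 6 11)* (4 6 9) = (0 3 9 4 6 11) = [3, 1, 2, 9, 6, 5, 11, 7, 8, 4, 10, 0]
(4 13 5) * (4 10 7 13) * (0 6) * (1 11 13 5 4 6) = (0 1 11 13 4 6)(5 10 7) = [1, 11, 2, 3, 6, 10, 0, 5, 8, 9, 7, 13, 12, 4]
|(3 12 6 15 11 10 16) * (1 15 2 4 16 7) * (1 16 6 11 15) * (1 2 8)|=30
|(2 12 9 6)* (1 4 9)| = 6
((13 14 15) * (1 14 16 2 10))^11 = ((1 14 15 13 16 2 10))^11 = (1 16 14 2 15 10 13)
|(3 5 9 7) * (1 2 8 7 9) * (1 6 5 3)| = 4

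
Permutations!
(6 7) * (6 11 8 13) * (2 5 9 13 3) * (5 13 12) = (2 13 6 7 11 8 3)(5 9 12) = [0, 1, 13, 2, 4, 9, 7, 11, 3, 12, 10, 8, 5, 6]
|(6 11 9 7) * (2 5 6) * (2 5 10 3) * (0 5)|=6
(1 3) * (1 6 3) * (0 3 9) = [3, 1, 2, 6, 4, 5, 9, 7, 8, 0] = (0 3 6 9)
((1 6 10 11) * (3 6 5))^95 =(1 11 10 6 3 5)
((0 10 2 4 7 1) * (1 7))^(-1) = (0 1 4 2 10)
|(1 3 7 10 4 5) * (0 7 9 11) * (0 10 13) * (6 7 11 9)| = |(0 11 10 4 5 1 3 6 7 13)| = 10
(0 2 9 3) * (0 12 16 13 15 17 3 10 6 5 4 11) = (0 2 9 10 6 5 4 11)(3 12 16 13 15 17) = [2, 1, 9, 12, 11, 4, 5, 7, 8, 10, 6, 0, 16, 15, 14, 17, 13, 3]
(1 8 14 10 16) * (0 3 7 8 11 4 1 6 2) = (0 3 7 8 14 10 16 6 2)(1 11 4) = [3, 11, 0, 7, 1, 5, 2, 8, 14, 9, 16, 4, 12, 13, 10, 15, 6]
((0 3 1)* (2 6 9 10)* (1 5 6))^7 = (0 1 2 10 9 6 5 3)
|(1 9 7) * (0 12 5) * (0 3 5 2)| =6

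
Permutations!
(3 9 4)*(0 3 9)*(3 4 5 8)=(0 4 9 5 8 3)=[4, 1, 2, 0, 9, 8, 6, 7, 3, 5]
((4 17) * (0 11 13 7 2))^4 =((0 11 13 7 2)(4 17))^4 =(17)(0 2 7 13 11)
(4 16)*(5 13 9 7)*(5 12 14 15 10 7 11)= [0, 1, 2, 3, 16, 13, 6, 12, 8, 11, 7, 5, 14, 9, 15, 10, 4]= (4 16)(5 13 9 11)(7 12 14 15 10)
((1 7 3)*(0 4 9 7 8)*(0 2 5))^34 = (0 2 1 7 4 5 8 3 9)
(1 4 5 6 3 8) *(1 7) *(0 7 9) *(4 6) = [7, 6, 2, 8, 5, 4, 3, 1, 9, 0] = (0 7 1 6 3 8 9)(4 5)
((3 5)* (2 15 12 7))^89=((2 15 12 7)(3 5))^89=(2 15 12 7)(3 5)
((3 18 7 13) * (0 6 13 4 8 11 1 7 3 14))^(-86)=((0 6 13 14)(1 7 4 8 11)(3 18))^(-86)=(18)(0 13)(1 11 8 4 7)(6 14)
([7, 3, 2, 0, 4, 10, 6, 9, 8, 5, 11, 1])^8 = [0, 1, 2, 3, 4, 5, 6, 7, 8, 9, 10, 11]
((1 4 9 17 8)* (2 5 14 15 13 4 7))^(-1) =((1 7 2 5 14 15 13 4 9 17 8))^(-1) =(1 8 17 9 4 13 15 14 5 2 7)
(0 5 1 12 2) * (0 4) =[5, 12, 4, 3, 0, 1, 6, 7, 8, 9, 10, 11, 2] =(0 5 1 12 2 4)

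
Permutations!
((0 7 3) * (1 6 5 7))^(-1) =(0 3 7 5 6 1)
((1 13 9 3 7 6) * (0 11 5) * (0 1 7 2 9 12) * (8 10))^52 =((0 11 5 1 13 12)(2 9 3)(6 7)(8 10))^52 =(0 13 5)(1 11 12)(2 9 3)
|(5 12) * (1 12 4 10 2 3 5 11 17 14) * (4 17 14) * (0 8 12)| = 6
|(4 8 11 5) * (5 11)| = |(11)(4 8 5)| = 3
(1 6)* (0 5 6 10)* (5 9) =(0 9 5 6 1 10) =[9, 10, 2, 3, 4, 6, 1, 7, 8, 5, 0]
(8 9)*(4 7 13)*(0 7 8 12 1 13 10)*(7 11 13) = (0 11 13 4 8 9 12 1 7 10) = [11, 7, 2, 3, 8, 5, 6, 10, 9, 12, 0, 13, 1, 4]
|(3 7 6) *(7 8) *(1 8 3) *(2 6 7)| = |(1 8 2 6)| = 4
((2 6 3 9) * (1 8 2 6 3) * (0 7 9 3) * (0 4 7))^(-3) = ((1 8 2 4 7 9 6))^(-3) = (1 7 8 9 2 6 4)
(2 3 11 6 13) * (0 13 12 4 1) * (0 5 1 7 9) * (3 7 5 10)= (0 13 2 7 9)(1 10 3 11 6 12 4 5)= [13, 10, 7, 11, 5, 1, 12, 9, 8, 0, 3, 6, 4, 2]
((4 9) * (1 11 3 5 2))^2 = (1 3 2 11 5)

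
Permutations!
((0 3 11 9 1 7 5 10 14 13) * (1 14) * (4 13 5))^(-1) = (0 13 4 7 1 10 5 14 9 11 3)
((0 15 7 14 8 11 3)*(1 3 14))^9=(0 3 1 7 15)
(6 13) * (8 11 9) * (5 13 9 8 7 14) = (5 13 6 9 7 14)(8 11) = [0, 1, 2, 3, 4, 13, 9, 14, 11, 7, 10, 8, 12, 6, 5]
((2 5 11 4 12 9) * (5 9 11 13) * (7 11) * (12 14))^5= (14)(2 9)(5 13)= ((2 9)(4 14 12 7 11)(5 13))^5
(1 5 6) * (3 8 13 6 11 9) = (1 5 11 9 3 8 13 6) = [0, 5, 2, 8, 4, 11, 1, 7, 13, 3, 10, 9, 12, 6]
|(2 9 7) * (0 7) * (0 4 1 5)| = |(0 7 2 9 4 1 5)| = 7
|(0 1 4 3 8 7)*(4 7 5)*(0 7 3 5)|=|(0 1 3 8)(4 5)|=4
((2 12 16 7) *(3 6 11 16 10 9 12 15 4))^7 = ((2 15 4 3 6 11 16 7)(9 12 10))^7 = (2 7 16 11 6 3 4 15)(9 12 10)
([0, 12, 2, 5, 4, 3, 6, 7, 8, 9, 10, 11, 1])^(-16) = [0, 1, 2, 3, 4, 5, 6, 7, 8, 9, 10, 11, 12]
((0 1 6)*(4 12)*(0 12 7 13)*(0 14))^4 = (0 4)(1 7)(6 13)(12 14)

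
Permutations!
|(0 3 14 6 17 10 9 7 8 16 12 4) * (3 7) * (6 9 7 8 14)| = 35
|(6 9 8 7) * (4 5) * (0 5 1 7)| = |(0 5 4 1 7 6 9 8)| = 8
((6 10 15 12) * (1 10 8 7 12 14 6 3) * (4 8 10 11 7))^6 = (1 11 7 12 3)(6 15)(10 14)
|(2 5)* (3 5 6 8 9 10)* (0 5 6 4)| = 20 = |(0 5 2 4)(3 6 8 9 10)|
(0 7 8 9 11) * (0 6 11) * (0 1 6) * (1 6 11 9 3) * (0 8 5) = [7, 11, 2, 1, 4, 0, 9, 5, 3, 6, 10, 8] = (0 7 5)(1 11 8 3)(6 9)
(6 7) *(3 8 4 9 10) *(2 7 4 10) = (2 7 6 4 9)(3 8 10) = [0, 1, 7, 8, 9, 5, 4, 6, 10, 2, 3]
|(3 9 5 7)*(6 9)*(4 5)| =6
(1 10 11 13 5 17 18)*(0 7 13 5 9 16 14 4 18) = (0 7 13 9 16 14 4 18 1 10 11 5 17) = [7, 10, 2, 3, 18, 17, 6, 13, 8, 16, 11, 5, 12, 9, 4, 15, 14, 0, 1]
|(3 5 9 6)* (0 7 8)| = |(0 7 8)(3 5 9 6)| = 12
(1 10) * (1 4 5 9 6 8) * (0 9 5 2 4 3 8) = (0 9 6)(1 10 3 8)(2 4) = [9, 10, 4, 8, 2, 5, 0, 7, 1, 6, 3]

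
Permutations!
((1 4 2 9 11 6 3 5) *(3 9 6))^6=(1 3 9 2)(4 5 11 6)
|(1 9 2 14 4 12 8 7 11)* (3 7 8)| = 9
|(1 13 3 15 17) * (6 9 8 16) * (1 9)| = 9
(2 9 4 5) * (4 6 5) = [0, 1, 9, 3, 4, 2, 5, 7, 8, 6] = (2 9 6 5)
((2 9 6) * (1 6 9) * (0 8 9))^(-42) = ((0 8 9)(1 6 2))^(-42) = (9)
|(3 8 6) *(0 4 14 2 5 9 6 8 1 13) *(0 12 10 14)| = 10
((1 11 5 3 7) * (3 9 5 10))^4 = (1 7 3 10 11)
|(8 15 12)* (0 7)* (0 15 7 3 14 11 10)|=|(0 3 14 11 10)(7 15 12 8)|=20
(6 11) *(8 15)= (6 11)(8 15)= [0, 1, 2, 3, 4, 5, 11, 7, 15, 9, 10, 6, 12, 13, 14, 8]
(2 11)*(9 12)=[0, 1, 11, 3, 4, 5, 6, 7, 8, 12, 10, 2, 9]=(2 11)(9 12)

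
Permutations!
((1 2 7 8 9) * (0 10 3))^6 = (10)(1 2 7 8 9)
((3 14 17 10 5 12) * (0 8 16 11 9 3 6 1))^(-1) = ((0 8 16 11 9 3 14 17 10 5 12 6 1))^(-1) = (0 1 6 12 5 10 17 14 3 9 11 16 8)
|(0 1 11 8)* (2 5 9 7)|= 4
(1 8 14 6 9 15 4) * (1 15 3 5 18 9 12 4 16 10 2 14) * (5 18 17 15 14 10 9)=[0, 8, 10, 18, 14, 17, 12, 7, 1, 3, 2, 11, 4, 13, 6, 16, 9, 15, 5]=(1 8)(2 10)(3 18 5 17 15 16 9)(4 14 6 12)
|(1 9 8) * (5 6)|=|(1 9 8)(5 6)|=6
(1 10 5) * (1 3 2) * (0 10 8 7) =(0 10 5 3 2 1 8 7) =[10, 8, 1, 2, 4, 3, 6, 0, 7, 9, 5]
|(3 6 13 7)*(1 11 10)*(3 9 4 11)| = 9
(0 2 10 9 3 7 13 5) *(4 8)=(0 2 10 9 3 7 13 5)(4 8)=[2, 1, 10, 7, 8, 0, 6, 13, 4, 3, 9, 11, 12, 5]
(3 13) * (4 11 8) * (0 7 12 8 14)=(0 7 12 8 4 11 14)(3 13)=[7, 1, 2, 13, 11, 5, 6, 12, 4, 9, 10, 14, 8, 3, 0]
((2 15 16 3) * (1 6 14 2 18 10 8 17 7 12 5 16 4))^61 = (1 6 14 2 15 4)(3 5 7 8 18 16 12 17 10)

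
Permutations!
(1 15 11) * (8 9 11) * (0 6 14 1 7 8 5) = (0 6 14 1 15 5)(7 8 9 11) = [6, 15, 2, 3, 4, 0, 14, 8, 9, 11, 10, 7, 12, 13, 1, 5]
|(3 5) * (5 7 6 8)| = 5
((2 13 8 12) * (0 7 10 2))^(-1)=(0 12 8 13 2 10 7)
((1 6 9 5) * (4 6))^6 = ((1 4 6 9 5))^6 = (1 4 6 9 5)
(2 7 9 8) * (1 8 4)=(1 8 2 7 9 4)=[0, 8, 7, 3, 1, 5, 6, 9, 2, 4]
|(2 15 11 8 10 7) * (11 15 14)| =|(15)(2 14 11 8 10 7)| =6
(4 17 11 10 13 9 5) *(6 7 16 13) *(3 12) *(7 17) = (3 12)(4 7 16 13 9 5)(6 17 11 10) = [0, 1, 2, 12, 7, 4, 17, 16, 8, 5, 6, 10, 3, 9, 14, 15, 13, 11]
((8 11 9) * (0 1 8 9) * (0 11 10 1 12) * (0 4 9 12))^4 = ((1 8 10)(4 9 12))^4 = (1 8 10)(4 9 12)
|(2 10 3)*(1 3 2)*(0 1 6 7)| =10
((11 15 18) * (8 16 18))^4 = (8 15 11 18 16)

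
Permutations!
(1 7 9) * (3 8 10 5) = [0, 7, 2, 8, 4, 3, 6, 9, 10, 1, 5] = (1 7 9)(3 8 10 5)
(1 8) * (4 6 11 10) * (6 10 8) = (1 6 11 8)(4 10) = [0, 6, 2, 3, 10, 5, 11, 7, 1, 9, 4, 8]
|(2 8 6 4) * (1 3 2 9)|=7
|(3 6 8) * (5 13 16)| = |(3 6 8)(5 13 16)| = 3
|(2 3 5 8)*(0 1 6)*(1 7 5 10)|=|(0 7 5 8 2 3 10 1 6)|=9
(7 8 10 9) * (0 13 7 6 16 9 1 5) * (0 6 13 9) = (0 9 13 7 8 10 1 5 6 16) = [9, 5, 2, 3, 4, 6, 16, 8, 10, 13, 1, 11, 12, 7, 14, 15, 0]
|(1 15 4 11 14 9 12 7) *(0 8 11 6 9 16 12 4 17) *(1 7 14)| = |(0 8 11 1 15 17)(4 6 9)(12 14 16)| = 6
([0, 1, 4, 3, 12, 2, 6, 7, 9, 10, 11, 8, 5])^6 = (2 12)(4 5)(8 10)(9 11)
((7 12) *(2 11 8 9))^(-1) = ((2 11 8 9)(7 12))^(-1) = (2 9 8 11)(7 12)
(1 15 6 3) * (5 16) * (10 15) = [0, 10, 2, 1, 4, 16, 3, 7, 8, 9, 15, 11, 12, 13, 14, 6, 5] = (1 10 15 6 3)(5 16)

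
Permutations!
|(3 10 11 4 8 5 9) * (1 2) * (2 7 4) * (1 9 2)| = |(1 7 4 8 5 2 9 3 10 11)| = 10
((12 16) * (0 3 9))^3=((0 3 9)(12 16))^3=(12 16)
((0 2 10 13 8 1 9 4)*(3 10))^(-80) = ((0 2 3 10 13 8 1 9 4))^(-80) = (0 2 3 10 13 8 1 9 4)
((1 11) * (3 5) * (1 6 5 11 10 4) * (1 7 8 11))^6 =(1 6 7)(3 11 4)(5 8 10)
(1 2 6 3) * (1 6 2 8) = [0, 8, 2, 6, 4, 5, 3, 7, 1] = (1 8)(3 6)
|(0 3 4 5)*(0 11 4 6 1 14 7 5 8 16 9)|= 12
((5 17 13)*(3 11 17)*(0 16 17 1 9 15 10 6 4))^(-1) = (0 4 6 10 15 9 1 11 3 5 13 17 16)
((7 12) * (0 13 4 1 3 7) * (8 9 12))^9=((0 13 4 1 3 7 8 9 12))^9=(13)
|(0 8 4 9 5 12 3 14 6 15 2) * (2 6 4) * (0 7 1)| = 30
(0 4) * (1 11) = [4, 11, 2, 3, 0, 5, 6, 7, 8, 9, 10, 1] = (0 4)(1 11)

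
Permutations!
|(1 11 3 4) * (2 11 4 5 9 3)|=|(1 4)(2 11)(3 5 9)|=6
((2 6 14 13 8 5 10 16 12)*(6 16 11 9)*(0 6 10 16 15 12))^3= (0 13 16 14 5 6 8)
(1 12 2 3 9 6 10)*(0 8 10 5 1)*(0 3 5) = (0 8 10 3 9 6)(1 12 2 5) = [8, 12, 5, 9, 4, 1, 0, 7, 10, 6, 3, 11, 2]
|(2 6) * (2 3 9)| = 4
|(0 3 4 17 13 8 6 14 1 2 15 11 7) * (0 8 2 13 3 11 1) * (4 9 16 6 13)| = 15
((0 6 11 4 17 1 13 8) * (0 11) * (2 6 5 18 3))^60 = (18)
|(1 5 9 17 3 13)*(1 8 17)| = |(1 5 9)(3 13 8 17)| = 12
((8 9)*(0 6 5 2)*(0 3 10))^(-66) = ((0 6 5 2 3 10)(8 9))^(-66) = (10)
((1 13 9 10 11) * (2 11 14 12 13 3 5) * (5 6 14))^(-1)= ((1 3 6 14 12 13 9 10 5 2 11))^(-1)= (1 11 2 5 10 9 13 12 14 6 3)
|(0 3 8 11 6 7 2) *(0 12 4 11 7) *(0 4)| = |(0 3 8 7 2 12)(4 11 6)| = 6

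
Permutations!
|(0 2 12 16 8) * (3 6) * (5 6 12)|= |(0 2 5 6 3 12 16 8)|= 8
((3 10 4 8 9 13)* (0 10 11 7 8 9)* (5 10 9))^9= ((0 9 13 3 11 7 8)(4 5 10))^9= (0 13 11 8 9 3 7)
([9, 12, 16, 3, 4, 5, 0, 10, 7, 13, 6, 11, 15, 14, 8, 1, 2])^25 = (0 9 13 14 8 7 10 6)(1 12 15)(2 16)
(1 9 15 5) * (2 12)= (1 9 15 5)(2 12)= [0, 9, 12, 3, 4, 1, 6, 7, 8, 15, 10, 11, 2, 13, 14, 5]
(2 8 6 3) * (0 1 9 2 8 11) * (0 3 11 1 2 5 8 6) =(0 2 1 9 5 8)(3 6 11) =[2, 9, 1, 6, 4, 8, 11, 7, 0, 5, 10, 3]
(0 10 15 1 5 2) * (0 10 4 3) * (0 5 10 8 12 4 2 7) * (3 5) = (0 2 8 12 4 5 7)(1 10 15) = [2, 10, 8, 3, 5, 7, 6, 0, 12, 9, 15, 11, 4, 13, 14, 1]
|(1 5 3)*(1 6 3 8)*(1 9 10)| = 10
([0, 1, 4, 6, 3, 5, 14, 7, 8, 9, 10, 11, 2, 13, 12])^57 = [0, 1, 6, 12, 14, 5, 2, 7, 8, 9, 10, 11, 3, 13, 4]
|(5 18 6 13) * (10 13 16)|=|(5 18 6 16 10 13)|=6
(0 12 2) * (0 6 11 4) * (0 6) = (0 12 2)(4 6 11) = [12, 1, 0, 3, 6, 5, 11, 7, 8, 9, 10, 4, 2]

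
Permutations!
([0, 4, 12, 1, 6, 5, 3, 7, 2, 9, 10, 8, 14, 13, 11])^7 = [0, 3, 14, 6, 1, 5, 4, 7, 12, 9, 10, 2, 11, 13, 8]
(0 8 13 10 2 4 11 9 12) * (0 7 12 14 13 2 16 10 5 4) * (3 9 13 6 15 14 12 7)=(0 8 2)(3 9 12)(4 11 13 5)(6 15 14)(10 16)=[8, 1, 0, 9, 11, 4, 15, 7, 2, 12, 16, 13, 3, 5, 6, 14, 10]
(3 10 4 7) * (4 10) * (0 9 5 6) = (10)(0 9 5 6)(3 4 7) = [9, 1, 2, 4, 7, 6, 0, 3, 8, 5, 10]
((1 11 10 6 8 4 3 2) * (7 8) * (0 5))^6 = (1 4 6)(2 8 10)(3 7 11)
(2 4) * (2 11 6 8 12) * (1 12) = (1 12 2 4 11 6 8) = [0, 12, 4, 3, 11, 5, 8, 7, 1, 9, 10, 6, 2]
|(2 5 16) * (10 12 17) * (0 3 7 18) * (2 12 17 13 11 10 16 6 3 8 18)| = 30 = |(0 8 18)(2 5 6 3 7)(10 17 16 12 13 11)|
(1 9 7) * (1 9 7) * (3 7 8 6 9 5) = (1 8 6 9)(3 7 5) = [0, 8, 2, 7, 4, 3, 9, 5, 6, 1]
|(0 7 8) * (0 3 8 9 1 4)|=10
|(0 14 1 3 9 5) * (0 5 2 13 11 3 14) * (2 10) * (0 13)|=14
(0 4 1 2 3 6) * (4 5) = (0 5 4 1 2 3 6) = [5, 2, 3, 6, 1, 4, 0]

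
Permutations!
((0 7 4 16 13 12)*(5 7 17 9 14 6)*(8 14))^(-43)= (0 6 13 8 4 17 5 12 14 16 9 7)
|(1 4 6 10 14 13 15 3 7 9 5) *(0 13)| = |(0 13 15 3 7 9 5 1 4 6 10 14)| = 12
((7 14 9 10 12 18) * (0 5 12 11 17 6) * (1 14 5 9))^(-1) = ((0 9 10 11 17 6)(1 14)(5 12 18 7))^(-1) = (0 6 17 11 10 9)(1 14)(5 7 18 12)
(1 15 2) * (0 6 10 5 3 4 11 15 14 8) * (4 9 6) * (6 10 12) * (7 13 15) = (0 4 11 7 13 15 2 1 14 8)(3 9 10 5)(6 12) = [4, 14, 1, 9, 11, 3, 12, 13, 0, 10, 5, 7, 6, 15, 8, 2]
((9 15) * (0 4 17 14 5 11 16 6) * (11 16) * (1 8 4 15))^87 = ((0 15 9 1 8 4 17 14 5 16 6))^87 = (0 6 16 5 14 17 4 8 1 9 15)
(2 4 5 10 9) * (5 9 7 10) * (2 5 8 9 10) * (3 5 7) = (2 4 10 3 5 8 9 7) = [0, 1, 4, 5, 10, 8, 6, 2, 9, 7, 3]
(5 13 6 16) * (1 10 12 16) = [0, 10, 2, 3, 4, 13, 1, 7, 8, 9, 12, 11, 16, 6, 14, 15, 5] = (1 10 12 16 5 13 6)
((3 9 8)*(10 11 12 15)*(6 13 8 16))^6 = (16)(10 12)(11 15)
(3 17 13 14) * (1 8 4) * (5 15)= (1 8 4)(3 17 13 14)(5 15)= [0, 8, 2, 17, 1, 15, 6, 7, 4, 9, 10, 11, 12, 14, 3, 5, 16, 13]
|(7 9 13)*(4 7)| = |(4 7 9 13)| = 4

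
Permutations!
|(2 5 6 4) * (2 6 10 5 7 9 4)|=|(2 7 9 4 6)(5 10)|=10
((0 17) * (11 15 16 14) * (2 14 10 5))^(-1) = ((0 17)(2 14 11 15 16 10 5))^(-1) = (0 17)(2 5 10 16 15 11 14)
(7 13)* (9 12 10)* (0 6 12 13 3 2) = [6, 1, 0, 2, 4, 5, 12, 3, 8, 13, 9, 11, 10, 7] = (0 6 12 10 9 13 7 3 2)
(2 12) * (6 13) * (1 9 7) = (1 9 7)(2 12)(6 13) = [0, 9, 12, 3, 4, 5, 13, 1, 8, 7, 10, 11, 2, 6]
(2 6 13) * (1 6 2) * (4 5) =(1 6 13)(4 5) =[0, 6, 2, 3, 5, 4, 13, 7, 8, 9, 10, 11, 12, 1]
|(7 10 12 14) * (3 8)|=|(3 8)(7 10 12 14)|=4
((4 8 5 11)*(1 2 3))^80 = (11)(1 3 2)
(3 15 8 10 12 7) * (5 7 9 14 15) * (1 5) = [0, 5, 2, 1, 4, 7, 6, 3, 10, 14, 12, 11, 9, 13, 15, 8] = (1 5 7 3)(8 10 12 9 14 15)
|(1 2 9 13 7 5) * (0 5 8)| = |(0 5 1 2 9 13 7 8)| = 8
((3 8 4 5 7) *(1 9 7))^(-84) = ((1 9 7 3 8 4 5))^(-84) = (9)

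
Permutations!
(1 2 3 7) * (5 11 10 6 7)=[0, 2, 3, 5, 4, 11, 7, 1, 8, 9, 6, 10]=(1 2 3 5 11 10 6 7)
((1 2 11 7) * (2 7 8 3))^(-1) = ((1 7)(2 11 8 3))^(-1) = (1 7)(2 3 8 11)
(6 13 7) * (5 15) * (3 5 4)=(3 5 15 4)(6 13 7)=[0, 1, 2, 5, 3, 15, 13, 6, 8, 9, 10, 11, 12, 7, 14, 4]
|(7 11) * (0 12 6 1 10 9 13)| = |(0 12 6 1 10 9 13)(7 11)| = 14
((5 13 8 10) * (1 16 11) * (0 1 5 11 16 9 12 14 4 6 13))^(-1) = ((16)(0 1 9 12 14 4 6 13 8 10 11 5))^(-1) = (16)(0 5 11 10 8 13 6 4 14 12 9 1)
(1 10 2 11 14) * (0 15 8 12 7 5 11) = (0 15 8 12 7 5 11 14 1 10 2) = [15, 10, 0, 3, 4, 11, 6, 5, 12, 9, 2, 14, 7, 13, 1, 8]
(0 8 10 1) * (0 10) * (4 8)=(0 4 8)(1 10)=[4, 10, 2, 3, 8, 5, 6, 7, 0, 9, 1]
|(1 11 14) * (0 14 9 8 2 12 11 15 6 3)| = |(0 14 1 15 6 3)(2 12 11 9 8)| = 30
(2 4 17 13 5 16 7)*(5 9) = (2 4 17 13 9 5 16 7) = [0, 1, 4, 3, 17, 16, 6, 2, 8, 5, 10, 11, 12, 9, 14, 15, 7, 13]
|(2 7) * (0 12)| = 2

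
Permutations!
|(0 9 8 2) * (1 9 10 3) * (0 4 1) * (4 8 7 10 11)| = 8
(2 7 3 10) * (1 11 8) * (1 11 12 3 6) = [0, 12, 7, 10, 4, 5, 1, 6, 11, 9, 2, 8, 3] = (1 12 3 10 2 7 6)(8 11)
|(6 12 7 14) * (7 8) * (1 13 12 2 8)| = |(1 13 12)(2 8 7 14 6)| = 15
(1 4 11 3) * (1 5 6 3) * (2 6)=[0, 4, 6, 5, 11, 2, 3, 7, 8, 9, 10, 1]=(1 4 11)(2 6 3 5)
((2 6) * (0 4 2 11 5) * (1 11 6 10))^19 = (0 11 10 4 5 1 2)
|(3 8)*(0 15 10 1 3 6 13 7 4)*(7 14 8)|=|(0 15 10 1 3 7 4)(6 13 14 8)|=28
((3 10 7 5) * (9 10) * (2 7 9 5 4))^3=((2 7 4)(3 5)(9 10))^3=(3 5)(9 10)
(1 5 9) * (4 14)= (1 5 9)(4 14)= [0, 5, 2, 3, 14, 9, 6, 7, 8, 1, 10, 11, 12, 13, 4]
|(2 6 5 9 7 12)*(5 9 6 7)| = 3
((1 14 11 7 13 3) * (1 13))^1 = (1 14 11 7)(3 13)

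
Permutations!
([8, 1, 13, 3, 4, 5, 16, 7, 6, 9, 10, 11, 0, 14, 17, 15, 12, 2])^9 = [12, 1, 13, 3, 4, 5, 8, 7, 0, 9, 10, 11, 16, 14, 17, 15, 6, 2]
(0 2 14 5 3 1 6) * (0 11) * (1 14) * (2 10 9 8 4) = (0 10 9 8 4 2 1 6 11)(3 14 5) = [10, 6, 1, 14, 2, 3, 11, 7, 4, 8, 9, 0, 12, 13, 5]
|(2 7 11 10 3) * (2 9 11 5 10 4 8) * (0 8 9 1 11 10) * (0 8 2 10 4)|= |(0 2 7 5 8 10 3 1 11)(4 9)|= 18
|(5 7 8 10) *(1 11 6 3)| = |(1 11 6 3)(5 7 8 10)| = 4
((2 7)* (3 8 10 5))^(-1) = (2 7)(3 5 10 8)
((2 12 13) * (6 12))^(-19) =((2 6 12 13))^(-19) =(2 6 12 13)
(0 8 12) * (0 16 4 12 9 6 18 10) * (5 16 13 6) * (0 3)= [8, 1, 2, 0, 12, 16, 18, 7, 9, 5, 3, 11, 13, 6, 14, 15, 4, 17, 10]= (0 8 9 5 16 4 12 13 6 18 10 3)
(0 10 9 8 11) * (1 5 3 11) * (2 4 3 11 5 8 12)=(0 10 9 12 2 4 3 5 11)(1 8)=[10, 8, 4, 5, 3, 11, 6, 7, 1, 12, 9, 0, 2]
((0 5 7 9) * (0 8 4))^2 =((0 5 7 9 8 4))^2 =(0 7 8)(4 5 9)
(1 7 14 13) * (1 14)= (1 7)(13 14)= [0, 7, 2, 3, 4, 5, 6, 1, 8, 9, 10, 11, 12, 14, 13]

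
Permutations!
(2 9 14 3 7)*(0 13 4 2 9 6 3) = (0 13 4 2 6 3 7 9 14) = [13, 1, 6, 7, 2, 5, 3, 9, 8, 14, 10, 11, 12, 4, 0]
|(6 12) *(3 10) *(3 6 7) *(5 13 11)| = |(3 10 6 12 7)(5 13 11)| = 15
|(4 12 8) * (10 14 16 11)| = |(4 12 8)(10 14 16 11)| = 12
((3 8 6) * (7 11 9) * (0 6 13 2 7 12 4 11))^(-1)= (0 7 2 13 8 3 6)(4 12 9 11)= ((0 6 3 8 13 2 7)(4 11 9 12))^(-1)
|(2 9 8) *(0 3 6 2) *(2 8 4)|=|(0 3 6 8)(2 9 4)|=12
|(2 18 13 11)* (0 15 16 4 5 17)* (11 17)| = |(0 15 16 4 5 11 2 18 13 17)| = 10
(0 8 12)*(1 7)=(0 8 12)(1 7)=[8, 7, 2, 3, 4, 5, 6, 1, 12, 9, 10, 11, 0]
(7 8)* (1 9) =[0, 9, 2, 3, 4, 5, 6, 8, 7, 1] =(1 9)(7 8)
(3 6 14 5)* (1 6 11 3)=(1 6 14 5)(3 11)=[0, 6, 2, 11, 4, 1, 14, 7, 8, 9, 10, 3, 12, 13, 5]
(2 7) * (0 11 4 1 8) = (0 11 4 1 8)(2 7) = [11, 8, 7, 3, 1, 5, 6, 2, 0, 9, 10, 4]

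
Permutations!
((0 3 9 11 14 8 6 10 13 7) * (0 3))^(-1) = (3 7 13 10 6 8 14 11 9)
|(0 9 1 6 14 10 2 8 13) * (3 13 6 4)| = 30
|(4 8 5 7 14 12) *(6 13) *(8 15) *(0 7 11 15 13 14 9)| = |(0 7 9)(4 13 6 14 12)(5 11 15 8)| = 60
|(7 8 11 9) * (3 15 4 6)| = 4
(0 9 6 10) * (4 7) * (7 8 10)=[9, 1, 2, 3, 8, 5, 7, 4, 10, 6, 0]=(0 9 6 7 4 8 10)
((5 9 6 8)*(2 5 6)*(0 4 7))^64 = ((0 4 7)(2 5 9)(6 8))^64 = (0 4 7)(2 5 9)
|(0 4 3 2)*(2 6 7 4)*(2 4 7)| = |(7)(0 4 3 6 2)| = 5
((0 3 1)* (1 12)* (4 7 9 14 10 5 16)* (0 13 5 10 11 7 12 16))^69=(0 1 16 5 12 3 13 4)(7 9 14 11)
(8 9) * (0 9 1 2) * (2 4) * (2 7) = (0 9 8 1 4 7 2) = [9, 4, 0, 3, 7, 5, 6, 2, 1, 8]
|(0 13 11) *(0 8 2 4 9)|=|(0 13 11 8 2 4 9)|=7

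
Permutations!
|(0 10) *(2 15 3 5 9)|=|(0 10)(2 15 3 5 9)|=10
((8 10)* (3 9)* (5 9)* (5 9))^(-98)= (10)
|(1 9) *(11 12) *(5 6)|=2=|(1 9)(5 6)(11 12)|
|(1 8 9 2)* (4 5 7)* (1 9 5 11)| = 6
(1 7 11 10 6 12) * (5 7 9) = (1 9 5 7 11 10 6 12) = [0, 9, 2, 3, 4, 7, 12, 11, 8, 5, 6, 10, 1]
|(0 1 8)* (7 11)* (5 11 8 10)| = |(0 1 10 5 11 7 8)| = 7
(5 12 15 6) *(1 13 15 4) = (1 13 15 6 5 12 4) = [0, 13, 2, 3, 1, 12, 5, 7, 8, 9, 10, 11, 4, 15, 14, 6]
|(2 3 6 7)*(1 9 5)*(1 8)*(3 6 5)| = |(1 9 3 5 8)(2 6 7)| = 15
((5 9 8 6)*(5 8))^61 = (5 9)(6 8)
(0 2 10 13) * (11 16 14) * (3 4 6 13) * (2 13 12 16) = (0 13)(2 10 3 4 6 12 16 14 11) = [13, 1, 10, 4, 6, 5, 12, 7, 8, 9, 3, 2, 16, 0, 11, 15, 14]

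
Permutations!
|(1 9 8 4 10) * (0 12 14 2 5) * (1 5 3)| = 11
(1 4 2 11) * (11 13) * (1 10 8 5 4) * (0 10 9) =(0 10 8 5 4 2 13 11 9) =[10, 1, 13, 3, 2, 4, 6, 7, 5, 0, 8, 9, 12, 11]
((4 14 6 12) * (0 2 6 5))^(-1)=((0 2 6 12 4 14 5))^(-1)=(0 5 14 4 12 6 2)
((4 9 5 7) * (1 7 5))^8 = (9) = ((1 7 4 9))^8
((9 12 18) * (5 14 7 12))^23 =(5 9 18 12 7 14)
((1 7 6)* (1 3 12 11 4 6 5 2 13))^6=(1 7 5 2 13)(3 12 11 4 6)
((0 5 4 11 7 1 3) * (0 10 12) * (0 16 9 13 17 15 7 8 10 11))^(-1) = ((0 5 4)(1 3 11 8 10 12 16 9 13 17 15 7))^(-1) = (0 4 5)(1 7 15 17 13 9 16 12 10 8 11 3)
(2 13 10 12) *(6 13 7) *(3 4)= [0, 1, 7, 4, 3, 5, 13, 6, 8, 9, 12, 11, 2, 10]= (2 7 6 13 10 12)(3 4)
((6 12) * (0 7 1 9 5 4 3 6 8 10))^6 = ((0 7 1 9 5 4 3 6 12 8 10))^6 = (0 3 7 6 1 12 9 8 5 10 4)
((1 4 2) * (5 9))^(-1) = (1 2 4)(5 9)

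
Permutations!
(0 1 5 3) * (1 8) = [8, 5, 2, 0, 4, 3, 6, 7, 1] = (0 8 1 5 3)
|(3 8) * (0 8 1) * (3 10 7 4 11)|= 8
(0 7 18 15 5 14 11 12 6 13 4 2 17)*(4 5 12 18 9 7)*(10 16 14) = [4, 1, 17, 3, 2, 10, 13, 9, 8, 7, 16, 18, 6, 5, 11, 12, 14, 0, 15] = (0 4 2 17)(5 10 16 14 11 18 15 12 6 13)(7 9)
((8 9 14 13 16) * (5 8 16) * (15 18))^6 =(18)(5 8 9 14 13)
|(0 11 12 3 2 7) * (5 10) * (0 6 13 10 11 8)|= 18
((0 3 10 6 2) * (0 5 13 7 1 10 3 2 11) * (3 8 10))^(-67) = (0 11 6 10 8 3 1 7 13 5 2) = ((0 2 5 13 7 1 3 8 10 6 11))^(-67)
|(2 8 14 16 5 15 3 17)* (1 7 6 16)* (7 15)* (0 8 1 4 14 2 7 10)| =|(0 8 2 1 15 3 17 7 6 16 5 10)(4 14)| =12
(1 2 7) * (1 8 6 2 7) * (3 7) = (1 3 7 8 6 2) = [0, 3, 1, 7, 4, 5, 2, 8, 6]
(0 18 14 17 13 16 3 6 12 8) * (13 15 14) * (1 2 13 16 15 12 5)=(0 18 16 3 6 5 1 2 13 15 14 17 12 8)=[18, 2, 13, 6, 4, 1, 5, 7, 0, 9, 10, 11, 8, 15, 17, 14, 3, 12, 16]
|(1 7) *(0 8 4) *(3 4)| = |(0 8 3 4)(1 7)| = 4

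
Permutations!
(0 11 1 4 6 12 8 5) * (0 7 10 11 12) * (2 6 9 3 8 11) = [12, 4, 6, 8, 9, 7, 0, 10, 5, 3, 2, 1, 11] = (0 12 11 1 4 9 3 8 5 7 10 2 6)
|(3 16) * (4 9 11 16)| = |(3 4 9 11 16)| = 5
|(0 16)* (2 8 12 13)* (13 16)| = 6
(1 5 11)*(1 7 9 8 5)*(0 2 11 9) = [2, 1, 11, 3, 4, 9, 6, 0, 5, 8, 10, 7] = (0 2 11 7)(5 9 8)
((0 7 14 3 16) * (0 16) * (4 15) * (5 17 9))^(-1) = ((0 7 14 3)(4 15)(5 17 9))^(-1) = (0 3 14 7)(4 15)(5 9 17)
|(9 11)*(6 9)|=|(6 9 11)|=3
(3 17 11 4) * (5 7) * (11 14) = (3 17 14 11 4)(5 7) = [0, 1, 2, 17, 3, 7, 6, 5, 8, 9, 10, 4, 12, 13, 11, 15, 16, 14]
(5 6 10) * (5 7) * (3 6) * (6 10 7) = [0, 1, 2, 10, 4, 3, 7, 5, 8, 9, 6] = (3 10 6 7 5)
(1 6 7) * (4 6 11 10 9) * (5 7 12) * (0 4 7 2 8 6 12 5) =(0 4 12)(1 11 10 9 7)(2 8 6 5) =[4, 11, 8, 3, 12, 2, 5, 1, 6, 7, 9, 10, 0]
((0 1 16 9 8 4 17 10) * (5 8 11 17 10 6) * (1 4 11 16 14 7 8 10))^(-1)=(0 10 5 6 17 11 8 7 14 1 4)(9 16)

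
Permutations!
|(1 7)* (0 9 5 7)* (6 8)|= |(0 9 5 7 1)(6 8)|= 10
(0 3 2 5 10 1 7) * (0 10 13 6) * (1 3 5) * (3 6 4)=(0 5 13 4 3 2 1 7 10 6)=[5, 7, 1, 2, 3, 13, 0, 10, 8, 9, 6, 11, 12, 4]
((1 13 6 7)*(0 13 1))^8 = ((0 13 6 7))^8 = (13)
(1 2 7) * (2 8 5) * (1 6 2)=(1 8 5)(2 7 6)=[0, 8, 7, 3, 4, 1, 2, 6, 5]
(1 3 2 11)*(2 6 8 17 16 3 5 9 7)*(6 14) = (1 5 9 7 2 11)(3 14 6 8 17 16) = [0, 5, 11, 14, 4, 9, 8, 2, 17, 7, 10, 1, 12, 13, 6, 15, 3, 16]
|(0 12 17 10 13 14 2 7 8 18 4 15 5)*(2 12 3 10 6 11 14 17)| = |(0 3 10 13 17 6 11 14 12 2 7 8 18 4 15 5)| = 16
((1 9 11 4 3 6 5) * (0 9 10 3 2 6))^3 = (0 4 5 3 11 6 10 9 2 1) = ((0 9 11 4 2 6 5 1 10 3))^3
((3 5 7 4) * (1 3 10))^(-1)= (1 10 4 7 5 3)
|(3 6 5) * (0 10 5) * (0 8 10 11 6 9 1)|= 9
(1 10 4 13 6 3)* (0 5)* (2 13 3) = [5, 10, 13, 1, 3, 0, 2, 7, 8, 9, 4, 11, 12, 6] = (0 5)(1 10 4 3)(2 13 6)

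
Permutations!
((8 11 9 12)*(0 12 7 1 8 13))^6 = ((0 12 13)(1 8 11 9 7))^6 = (13)(1 8 11 9 7)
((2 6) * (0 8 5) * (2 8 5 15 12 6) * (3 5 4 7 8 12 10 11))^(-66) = ((0 4 7 8 15 10 11 3 5)(6 12))^(-66) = (0 11 8)(3 15 4)(5 10 7)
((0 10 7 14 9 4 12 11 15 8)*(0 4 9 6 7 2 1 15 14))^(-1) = (0 7 6 14 11 12 4 8 15 1 2 10)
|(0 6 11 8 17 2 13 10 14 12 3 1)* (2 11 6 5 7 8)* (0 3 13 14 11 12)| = 22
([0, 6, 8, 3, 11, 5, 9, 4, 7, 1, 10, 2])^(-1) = [0, 9, 11, 3, 7, 5, 1, 8, 2, 6, 10, 4]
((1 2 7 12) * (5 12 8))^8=((1 2 7 8 5 12))^8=(1 7 5)(2 8 12)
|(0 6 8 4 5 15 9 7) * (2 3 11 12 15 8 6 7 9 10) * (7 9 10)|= 9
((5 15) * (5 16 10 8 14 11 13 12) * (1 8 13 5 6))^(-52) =(1 11 16 12 8 5 10 6 14 15 13)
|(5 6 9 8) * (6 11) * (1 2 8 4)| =|(1 2 8 5 11 6 9 4)| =8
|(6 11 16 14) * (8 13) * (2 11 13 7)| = |(2 11 16 14 6 13 8 7)| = 8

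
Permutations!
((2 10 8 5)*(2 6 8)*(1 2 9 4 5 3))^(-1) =((1 2 10 9 4 5 6 8 3))^(-1) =(1 3 8 6 5 4 9 10 2)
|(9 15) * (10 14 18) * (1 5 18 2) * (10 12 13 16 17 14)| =|(1 5 18 12 13 16 17 14 2)(9 15)| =18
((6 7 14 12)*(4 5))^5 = (4 5)(6 7 14 12)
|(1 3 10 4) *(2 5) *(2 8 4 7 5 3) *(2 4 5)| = 4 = |(1 4)(2 3 10 7)(5 8)|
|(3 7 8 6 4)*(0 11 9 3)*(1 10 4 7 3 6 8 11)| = 4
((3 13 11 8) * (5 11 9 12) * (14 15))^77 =(14 15)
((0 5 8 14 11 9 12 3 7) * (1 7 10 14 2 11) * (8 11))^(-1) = (0 7 1 14 10 3 12 9 11 5)(2 8)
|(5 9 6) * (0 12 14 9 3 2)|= |(0 12 14 9 6 5 3 2)|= 8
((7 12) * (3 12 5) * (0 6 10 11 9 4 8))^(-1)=((0 6 10 11 9 4 8)(3 12 7 5))^(-1)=(0 8 4 9 11 10 6)(3 5 7 12)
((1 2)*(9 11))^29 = (1 2)(9 11) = ((1 2)(9 11))^29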